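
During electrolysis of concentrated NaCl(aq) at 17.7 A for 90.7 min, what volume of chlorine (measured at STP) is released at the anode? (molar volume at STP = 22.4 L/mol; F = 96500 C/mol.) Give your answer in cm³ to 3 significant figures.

Q = 17.7 A × 5442 s = 96320 C
Moles of electrons = 96320 / 96500 = 0.9981 mol
2Cl⁻ → Cl₂ + 2e⁻, so n(Cl₂) = 0.9981 / 2 = 0.4991 mol
V = 0.4991 × 22.4 = 11.18 L
= 11200 cm³

11200 cm³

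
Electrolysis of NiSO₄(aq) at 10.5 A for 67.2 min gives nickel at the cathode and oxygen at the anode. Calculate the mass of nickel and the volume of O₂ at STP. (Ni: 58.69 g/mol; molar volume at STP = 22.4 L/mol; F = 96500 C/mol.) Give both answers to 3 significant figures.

12.9 g Ni; 2.46 L O₂

Q = 10.5 × 4032 = 42340 C; n(e⁻) = 42340 / 96500 = 0.4388 mol
Cathode: Ni²⁺ + 2e⁻ → Ni → n(Ni) = 0.4388/2 = 0.2194 mol → 12.9 g
Anode: 2H₂O → O₂ + 4H⁺ + 4e⁻ → n(O₂) = 0.4388/4 = 0.1097 mol → 2.46 L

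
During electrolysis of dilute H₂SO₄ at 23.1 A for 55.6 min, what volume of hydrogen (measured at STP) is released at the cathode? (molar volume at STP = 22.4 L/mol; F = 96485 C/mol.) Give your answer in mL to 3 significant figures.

8950 mL

Q = It = 23.1 × 3336 = 77060 C
n(e⁻) = Q/F = 77060/96485 = 0.7987 mol
2H⁺ + 2e⁻ → H₂, so n(H₂) = 0.7987 / 2 = 0.3994 mol
V = 0.3994 × 22.4 = 8.947 L
= 8950 mL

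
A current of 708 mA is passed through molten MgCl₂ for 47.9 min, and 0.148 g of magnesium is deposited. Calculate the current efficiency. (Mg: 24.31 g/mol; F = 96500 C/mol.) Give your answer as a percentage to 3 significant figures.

57.7%

Q = 0.708 × 2874 = 2035 C
n(e⁻) = 2035 / 96500 = 0.02109 mol
Mg²⁺ + 2e⁻ → Mg, so theoretical n(Mg) = 0.01055 mol → 0.2565 g
Efficiency = 0.148 / 0.2565 = 0.5770 = 57.7%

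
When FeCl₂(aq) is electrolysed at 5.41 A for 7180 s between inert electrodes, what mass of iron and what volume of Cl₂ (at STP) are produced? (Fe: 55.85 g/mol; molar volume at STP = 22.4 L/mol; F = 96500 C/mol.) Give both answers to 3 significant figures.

11.2 g Fe; 4.51 L Cl₂

Q = 5.41 × 7180 = 38840 C; n(e⁻) = 38840 / 96500 = 0.4025 mol
Cathode: Fe²⁺ + 2e⁻ → Fe → n(Fe) = 0.4025/2 = 0.2013 mol → 11.2 g
Anode: 2Cl⁻ → Cl₂ + 2e⁻ → n(Cl₂) = 0.4025/2 = 0.2013 mol → 4.51 L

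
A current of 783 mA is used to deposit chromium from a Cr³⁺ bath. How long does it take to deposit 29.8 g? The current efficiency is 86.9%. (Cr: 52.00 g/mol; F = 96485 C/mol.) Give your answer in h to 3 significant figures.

67.7 h

n(Cr) = 29.8 / 52.00 = 0.5731 mol
Cr³⁺ + 3e⁻ → Cr, so n(e⁻) = 3 × 0.5731 = 1.719 mol
Q = 1.719 × 96485 / 0.869 = 1.909×10^5 C
t = Q / I = 1.909×10^5 / 0.783 = 2.438×10^5 s = 67.7 h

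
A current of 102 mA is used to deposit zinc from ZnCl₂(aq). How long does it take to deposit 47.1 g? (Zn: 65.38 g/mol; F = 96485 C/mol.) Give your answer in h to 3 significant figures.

n(Zn) = 47.1 / 65.38 = 0.7204 mol
Zn²⁺ + 2e⁻ → Zn, so n(e⁻) = 2 × 0.7204 = 1.441 mol
Q = 1.441 × 96485 = 1.390×10^5 C
t = Q / I = 1.390×10^5 / 0.102 = 1.363×10^6 s = 379 h

379 h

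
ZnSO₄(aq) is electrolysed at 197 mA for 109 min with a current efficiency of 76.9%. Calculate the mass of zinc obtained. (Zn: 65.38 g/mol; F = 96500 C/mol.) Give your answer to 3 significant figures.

Q = 0.197 × 6540 = 1288 C
n(e⁻) = 1288 / 96500 = 0.01335 mol
Zn²⁺ + 2e⁻ → Zn, so theoretical m(Zn) = 0.006675 × 65.38 = 0.4364 g
Actual mass = 76.9% × 0.4364 = 0.336 g

0.336 g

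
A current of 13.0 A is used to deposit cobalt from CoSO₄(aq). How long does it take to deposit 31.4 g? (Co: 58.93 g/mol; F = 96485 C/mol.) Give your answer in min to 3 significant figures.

132 min

n(Co) = 31.4 / 58.93 = 0.5328 mol
Co²⁺ + 2e⁻ → Co, so n(e⁻) = 2 × 0.5328 = 1.066 mol
Q = 1.066 × 96485 = 1.029×10^5 C
t = Q / I = 1.029×10^5 / 13.0 = 7915 s = 132 min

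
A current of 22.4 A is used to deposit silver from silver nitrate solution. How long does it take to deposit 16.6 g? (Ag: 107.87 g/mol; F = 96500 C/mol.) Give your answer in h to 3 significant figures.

0.184 h

n(Ag) = 16.6 / 107.87 = 0.1539 mol
Ag⁺ + e⁻ → Ag, so n(e⁻) = 0.1539 mol
Q = 0.1539 × 96500 = 14850 C
t = Q / I = 14850 / 22.4 = 662.9 s = 0.184 h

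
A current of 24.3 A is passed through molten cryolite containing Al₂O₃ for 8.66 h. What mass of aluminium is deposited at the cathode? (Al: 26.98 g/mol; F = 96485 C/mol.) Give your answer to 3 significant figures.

Q = It = 24.3 × 31176 = 7.576×10^5 C
n(e⁻) = Q/F = 7.576×10^5/96485 = 7.852 mol
Al³⁺ + 3e⁻ → Al, so n(Al) = 7.852 / 3 = 2.617 mol
m = 2.617 × 26.98 = 70.6 g

70.6 g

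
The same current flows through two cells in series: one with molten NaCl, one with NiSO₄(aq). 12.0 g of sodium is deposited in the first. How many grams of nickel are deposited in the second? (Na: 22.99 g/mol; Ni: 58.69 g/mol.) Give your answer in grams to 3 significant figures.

n(Na) = 12.0 / 22.99 = 0.5220 mol
Na⁺ + e⁻ → Na, so n(e⁻) = 0.5220 mol
In series, the same 0.5220 mol of electrons flows through the second cell.
Ni²⁺ + 2e⁻ → Ni, so n(Ni) = 0.5220 / 2 = 0.2610 mol
m(Ni) = 0.2610 × 58.69 = 15.3 g

15.3 g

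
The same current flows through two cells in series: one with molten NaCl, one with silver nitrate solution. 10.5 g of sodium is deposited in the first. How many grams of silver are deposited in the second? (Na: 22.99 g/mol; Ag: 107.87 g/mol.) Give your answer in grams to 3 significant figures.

n(Na) = 10.5 / 22.99 = 0.4567 mol
Na⁺ + e⁻ → Na, so n(e⁻) = 0.4567 mol
Since the cells are in series, n(e⁻) in the Ag cell is also 0.4567 mol.
Ag⁺ + e⁻ → Ag, so n(Ag) = 0.4567 mol
m(Ag) = 0.4567 × 107.87 = 49.3 g

49.3 g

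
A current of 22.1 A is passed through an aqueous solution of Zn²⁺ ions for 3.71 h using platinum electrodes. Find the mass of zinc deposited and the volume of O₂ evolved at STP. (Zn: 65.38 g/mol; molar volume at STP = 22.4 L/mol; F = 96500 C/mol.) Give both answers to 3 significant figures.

Q = 22.1 × 13356 = 2.952×10^5 C; n(e⁻) = 2.952×10^5 / 96500 = 3.059 mol
Cathode: Zn²⁺ + 2e⁻ → Zn → n(Zn) = 3.059/2 = 1.530 mol → 100 g
Anode: 2H₂O → O₂ + 4H⁺ + 4e⁻ → n(O₂) = 3.059/4 = 0.7648 mol → 17.1 L

100 g Zn; 17.1 L O₂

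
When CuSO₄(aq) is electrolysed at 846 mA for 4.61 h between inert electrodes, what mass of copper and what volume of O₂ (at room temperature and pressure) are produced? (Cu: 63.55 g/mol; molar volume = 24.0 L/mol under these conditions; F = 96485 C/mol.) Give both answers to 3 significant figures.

4.62 g Cu; 0.873 L O₂

Q = 0.846 × 16596 = 14040 C; n(e⁻) = 14040 / 96485 = 0.1455 mol
Cathode: Cu²⁺ + 2e⁻ → Cu → n(Cu) = 0.1455/2 = 0.07275 mol → 4.62 g
Anode: 2H₂O → O₂ + 4H⁺ + 4e⁻ → n(O₂) = 0.1455/4 = 0.03638 mol → 0.873 L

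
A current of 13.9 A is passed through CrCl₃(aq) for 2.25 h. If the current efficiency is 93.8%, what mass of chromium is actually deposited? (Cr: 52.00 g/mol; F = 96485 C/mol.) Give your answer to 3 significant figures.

19.0 g

Q = 13.9 × 8100 = 1.126×10^5 C
n(e⁻) = 1.126×10^5 / 96485 = 1.167 mol
Cr³⁺ + 3e⁻ → Cr, so theoretical m(Cr) = 0.3890 × 52.00 = 20.23 g
Actual mass = 93.8% × 20.23 = 19.0 g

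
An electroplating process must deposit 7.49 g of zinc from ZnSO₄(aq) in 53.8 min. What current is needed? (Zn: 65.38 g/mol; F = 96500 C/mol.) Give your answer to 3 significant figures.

n(Zn) = 7.49 / 65.38 = 0.1146 mol
Zn²⁺ + 2e⁻ → Zn, so n(e⁻) = 2 × 0.1146 = 0.2292 mol
Q = 0.2292 × 96500 = 22120 C
I = Q / t = 22120 / 3228 s = 6.85 A

6.85 A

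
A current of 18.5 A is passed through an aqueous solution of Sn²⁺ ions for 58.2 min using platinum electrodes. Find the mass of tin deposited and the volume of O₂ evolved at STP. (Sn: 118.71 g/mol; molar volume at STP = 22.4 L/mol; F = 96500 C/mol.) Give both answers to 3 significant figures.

Q = 18.5 × 3492 = 64600 C; n(e⁻) = 64600 / 96500 = 0.6694 mol
Cathode: Sn²⁺ + 2e⁻ → Sn → n(Sn) = 0.6694/2 = 0.3347 mol → 39.7 g
Anode: 2H₂O → O₂ + 4H⁺ + 4e⁻ → n(O₂) = 0.6694/4 = 0.1674 mol → 3.75 L

39.7 g Sn; 3.75 L O₂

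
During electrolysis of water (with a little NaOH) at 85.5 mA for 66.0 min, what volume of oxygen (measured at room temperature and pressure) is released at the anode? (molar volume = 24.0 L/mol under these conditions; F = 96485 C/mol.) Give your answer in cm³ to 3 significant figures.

Q = It = 0.0855 × 3960 = 338.6 C
n(e⁻) = Q/F = 338.6/96485 = 0.003509 mol
2H₂O → O₂ + 4H⁺ + 4e⁻, so n(O₂) = 0.003509 / 4 = 8.773×10^-4 mol
V = 8.773×10^-4 × 24.0 = 0.02106 L
= 21.1 cm³

21.1 cm³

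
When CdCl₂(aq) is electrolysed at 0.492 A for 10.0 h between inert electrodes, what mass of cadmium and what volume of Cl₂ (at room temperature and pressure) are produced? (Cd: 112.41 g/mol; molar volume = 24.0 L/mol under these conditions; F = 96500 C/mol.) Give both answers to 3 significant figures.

Q = 0.492 × 36000 = 17710 C; n(e⁻) = 17710 / 96500 = 0.1835 mol
Cathode: Cd²⁺ + 2e⁻ → Cd → n(Cd) = 0.1835/2 = 0.09175 mol → 10.3 g
Anode: 2Cl⁻ → Cl₂ + 2e⁻ → n(Cl₂) = 0.1835/2 = 0.09175 mol → 2.20 L

10.3 g Cd; 2.20 L Cl₂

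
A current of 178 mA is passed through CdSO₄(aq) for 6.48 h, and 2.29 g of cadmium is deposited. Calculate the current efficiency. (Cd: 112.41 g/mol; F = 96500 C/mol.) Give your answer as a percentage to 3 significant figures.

94.7%

Q = 0.178 × 23328 = 4152 C
n(e⁻) = 4152 / 96500 = 0.04303 mol
Cd²⁺ + 2e⁻ → Cd, so theoretical n(Cd) = 0.02152 mol → 2.419 g
Efficiency = 2.29 / 2.419 = 0.9467 = 94.7%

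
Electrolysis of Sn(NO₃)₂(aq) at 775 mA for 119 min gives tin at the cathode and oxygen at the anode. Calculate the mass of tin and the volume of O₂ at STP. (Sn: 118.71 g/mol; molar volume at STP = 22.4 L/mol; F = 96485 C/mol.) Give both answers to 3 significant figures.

Q = 0.775 × 7140 = 5534 C; n(e⁻) = 5534 / 96485 = 0.05736 mol
Cathode: Sn²⁺ + 2e⁻ → Sn → n(Sn) = 0.05736/2 = 0.02868 mol → 3.40 g
Anode: 2H₂O → O₂ + 4H⁺ + 4e⁻ → n(O₂) = 0.05736/4 = 0.01434 mol → 0.321 L

3.40 g Sn; 0.321 L O₂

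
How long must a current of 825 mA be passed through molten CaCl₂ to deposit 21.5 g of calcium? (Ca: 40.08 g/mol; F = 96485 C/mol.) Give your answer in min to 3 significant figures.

2090 min

n(Ca) = 21.5 / 40.08 = 0.5364 mol
Ca²⁺ + 2e⁻ → Ca, so n(e⁻) = 2 × 0.5364 = 1.073 mol
Q = 1.073 × 96485 = 1.035×10^5 C
t = Q / I = 1.035×10^5 / 0.825 = 1.255×10^5 s = 2090 min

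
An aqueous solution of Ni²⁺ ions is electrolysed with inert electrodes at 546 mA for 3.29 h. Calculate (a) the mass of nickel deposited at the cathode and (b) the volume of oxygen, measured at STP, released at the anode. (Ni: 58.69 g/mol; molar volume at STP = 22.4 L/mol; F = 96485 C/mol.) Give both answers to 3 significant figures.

Q = 0.546 × 11844 = 6467 C; n(e⁻) = 6467 / 96485 = 0.06703 mol
Cathode: Ni²⁺ + 2e⁻ → Ni → n(Ni) = 0.06703/2 = 0.03352 mol → 1.97 g
Anode: 2H₂O → O₂ + 4H⁺ + 4e⁻ → n(O₂) = 0.06703/4 = 0.01676 mol → 0.375 L

1.97 g Ni; 0.375 L O₂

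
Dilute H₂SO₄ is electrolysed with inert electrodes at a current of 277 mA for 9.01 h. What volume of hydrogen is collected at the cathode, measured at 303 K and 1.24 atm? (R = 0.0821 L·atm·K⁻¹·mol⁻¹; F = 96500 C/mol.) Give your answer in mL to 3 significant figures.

934 mL

Q = 0.277 A × 32436 s = 8985 C
n(e⁻) = 8985 / 96500 = 0.09311 mol
2H⁺ + 2e⁻ → H₂, so n(H₂) = 0.09311 / 2 = 0.04656 mol
V = nRT/P = 0.04656 × 0.0821 × 303 / 1.24 = 0.9341 L
= 934 mL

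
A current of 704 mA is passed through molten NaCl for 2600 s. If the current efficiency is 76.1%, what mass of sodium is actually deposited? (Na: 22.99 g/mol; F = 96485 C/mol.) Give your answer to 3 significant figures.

Q = 0.704 × 2600 = 1830 C
n(e⁻) = 1830 / 96485 = 0.01897 mol
Na⁺ + e⁻ → Na, so theoretical m(Na) = 0.01897 × 22.99 = 0.4361 g
Actual mass = 76.1% × 0.4361 = 0.332 g

0.332 g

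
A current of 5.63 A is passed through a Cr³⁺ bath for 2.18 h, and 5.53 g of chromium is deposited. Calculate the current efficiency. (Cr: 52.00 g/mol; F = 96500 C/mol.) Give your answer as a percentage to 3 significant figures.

69.7%

Q = 5.63 × 7848 = 44180 C
n(e⁻) = 44180 / 96500 = 0.4578 mol
Cr³⁺ + 3e⁻ → Cr, so theoretical n(Cr) = 0.1526 mol → 7.935 g
Efficiency = 5.53 / 7.935 = 0.6969 = 69.7%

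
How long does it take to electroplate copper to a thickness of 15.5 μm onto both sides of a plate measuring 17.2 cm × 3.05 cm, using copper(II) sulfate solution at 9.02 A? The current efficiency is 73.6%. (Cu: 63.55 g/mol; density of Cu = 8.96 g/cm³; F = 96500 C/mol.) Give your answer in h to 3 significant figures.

Plated area = 2 × 17.2 × 3.05 = 104.9 cm²
Volume = 104.9 × 15.5×10⁻⁴ cm = 0.1626 cm³
m(Cu) = 0.1626 × 8.96 = 1.457 g
n(Cu) = 1.457 / 63.55 = 0.02293 mol; n(e⁻) = 2 × 0.02293 = 0.04586 mol
Q = 0.04586 × 96500 / 0.736 = 6013 C
t = 6013 / 9.02 = 666.6 s = 0.185 h

0.185 h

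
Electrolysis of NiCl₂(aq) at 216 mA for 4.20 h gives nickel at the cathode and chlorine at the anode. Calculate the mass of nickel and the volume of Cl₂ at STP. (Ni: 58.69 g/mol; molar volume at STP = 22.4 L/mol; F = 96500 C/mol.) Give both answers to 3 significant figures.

Q = 0.216 × 15120 = 3266 C; n(e⁻) = 3266 / 96500 = 0.03384 mol
Cathode: Ni²⁺ + 2e⁻ → Ni → n(Ni) = 0.03384/2 = 0.01692 mol → 0.993 g
Anode: 2Cl⁻ → Cl₂ + 2e⁻ → n(Cl₂) = 0.03384/2 = 0.01692 mol → 0.379 L

0.993 g Ni; 0.379 L Cl₂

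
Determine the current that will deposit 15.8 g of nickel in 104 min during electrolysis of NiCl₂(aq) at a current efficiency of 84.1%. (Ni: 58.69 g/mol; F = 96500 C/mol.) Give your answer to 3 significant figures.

n(Ni) = 15.8 / 58.69 = 0.2692 mol
Ni²⁺ + 2e⁻ → Ni, so n(e⁻) = 2 × 0.2692 = 0.5384 mol
Q = 0.5384 × 96500 / 0.841 = 61780 C
I = Q / t = 61780 / 6240 s = 9.90 A

9.90 A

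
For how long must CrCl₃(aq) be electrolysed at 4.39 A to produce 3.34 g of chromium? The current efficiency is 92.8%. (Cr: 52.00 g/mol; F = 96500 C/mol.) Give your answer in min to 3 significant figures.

n(Cr) = 3.34 / 52.00 = 0.06423 mol
Cr³⁺ + 3e⁻ → Cr, so n(e⁻) = 3 × 0.06423 = 0.1927 mol
Q = 0.1927 × 96500 / 0.928 = 20040 C
t = Q / I = 20040 / 4.39 = 4565 s = 76.1 min

76.1 min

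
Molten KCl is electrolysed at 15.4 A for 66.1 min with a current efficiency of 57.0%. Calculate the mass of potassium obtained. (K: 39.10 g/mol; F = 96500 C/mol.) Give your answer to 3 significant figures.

Q = 15.4 × 3966 = 61080 C
n(e⁻) = 61080 / 96500 = 0.6330 mol
K⁺ + e⁻ → K, so theoretical m(K) = 0.6330 × 39.10 = 24.75 g
Actual mass = 57.0% × 24.75 = 14.1 g

14.1 g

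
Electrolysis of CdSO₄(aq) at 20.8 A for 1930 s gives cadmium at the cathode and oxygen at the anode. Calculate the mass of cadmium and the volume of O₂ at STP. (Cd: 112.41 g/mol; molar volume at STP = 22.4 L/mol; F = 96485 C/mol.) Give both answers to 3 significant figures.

Q = 20.8 × 1930 = 40140 C; n(e⁻) = 40140 / 96485 = 0.4160 mol
Cathode: Cd²⁺ + 2e⁻ → Cd → n(Cd) = 0.4160/2 = 0.2080 mol → 23.4 g
Anode: 2H₂O → O₂ + 4H⁺ + 4e⁻ → n(O₂) = 0.4160/4 = 0.1040 mol → 2.33 L

23.4 g Cd; 2.33 L O₂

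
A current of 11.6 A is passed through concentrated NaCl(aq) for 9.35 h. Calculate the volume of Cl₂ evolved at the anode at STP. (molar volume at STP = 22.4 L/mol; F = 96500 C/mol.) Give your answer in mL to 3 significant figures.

Q = It = 11.6 × 33660 = 3.905×10^5 C
Moles of electrons = 3.905×10^5 / 96500 = 4.047 mol
2Cl⁻ → Cl₂ + 2e⁻, so n(Cl₂) = 4.047 / 2 = 2.024 mol
V = 2.024 × 22.4 = 45.34 L
= 45300 mL

45300 mL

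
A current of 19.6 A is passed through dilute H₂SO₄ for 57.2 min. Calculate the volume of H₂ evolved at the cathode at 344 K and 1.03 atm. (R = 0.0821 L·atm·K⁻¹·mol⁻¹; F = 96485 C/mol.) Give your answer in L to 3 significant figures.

9.56 L

Q = 19.6 A × 3432 s = 67270 C
n(e⁻) = Q/F = 67270/96485 = 0.6972 mol
2H⁺ + 2e⁻ → H₂, so n(H₂) = 0.6972 / 2 = 0.3486 mol
V = nRT/P = 0.3486 × 0.0821 × 344 / 1.03 = 9.559 L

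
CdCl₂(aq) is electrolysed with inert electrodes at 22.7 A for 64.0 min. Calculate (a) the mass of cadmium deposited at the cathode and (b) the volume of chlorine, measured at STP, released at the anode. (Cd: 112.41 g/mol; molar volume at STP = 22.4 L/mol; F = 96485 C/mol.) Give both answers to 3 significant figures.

Q = 22.7 × 3840 = 87170 C; n(e⁻) = 87170 / 96485 = 0.9035 mol
Cathode: Cd²⁺ + 2e⁻ → Cd → n(Cd) = 0.9035/2 = 0.4518 mol → 50.8 g
Anode: 2Cl⁻ → Cl₂ + 2e⁻ → n(Cl₂) = 0.9035/2 = 0.4518 mol → 10.1 L

50.8 g Cd; 10.1 L Cl₂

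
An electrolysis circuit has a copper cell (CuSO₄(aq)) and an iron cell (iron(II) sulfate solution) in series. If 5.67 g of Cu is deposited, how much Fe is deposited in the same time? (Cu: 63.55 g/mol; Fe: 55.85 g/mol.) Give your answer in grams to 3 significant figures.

n(Cu) = 5.67 / 63.55 = 0.08922 mol
Cu²⁺ + 2e⁻ → Cu, so n(e⁻) = 2 × 0.08922 = 0.1784 mol
Same current for the same time ⇒ same n(e⁻) = 0.1784 mol in both cells.
Fe²⁺ + 2e⁻ → Fe, so n(Fe) = 0.1784 / 2 = 0.08920 mol
m(Fe) = 0.08920 × 55.85 = 4.98 g

4.98 g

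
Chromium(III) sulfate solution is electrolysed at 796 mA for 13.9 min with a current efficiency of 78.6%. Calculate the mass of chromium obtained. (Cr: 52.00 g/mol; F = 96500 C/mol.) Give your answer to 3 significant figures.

Q = 0.796 × 834 = 663.9 C
n(e⁻) = 663.9 / 96500 = 0.006880 mol
Cr³⁺ + 3e⁻ → Cr, so theoretical m(Cr) = 0.002293 × 52.00 = 0.1192 g
Actual mass = 78.6% × 0.1192 = 0.0937 g

0.0937 g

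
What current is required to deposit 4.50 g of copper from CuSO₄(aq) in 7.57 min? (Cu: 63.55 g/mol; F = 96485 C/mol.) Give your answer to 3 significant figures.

30.1 A

n(Cu) = 4.50 / 63.55 = 0.07081 mol
Cu²⁺ + 2e⁻ → Cu, so n(e⁻) = 2 × 0.07081 = 0.1416 mol
Q = 0.1416 × 96485 = 13660 C
I = Q / t = 13660 / 454.2 s = 30.1 A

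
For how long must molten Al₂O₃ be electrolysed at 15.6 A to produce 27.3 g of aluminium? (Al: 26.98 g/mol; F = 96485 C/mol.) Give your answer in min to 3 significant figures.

313 min

n(Al) = 27.3 / 26.98 = 1.012 mol
Al³⁺ + 3e⁻ → Al, so n(e⁻) = 3 × 1.012 = 3.036 mol
Q = 3.036 × 96485 = 2.929×10^5 C
t = Q / I = 2.929×10^5 / 15.6 = 18780 s = 313 min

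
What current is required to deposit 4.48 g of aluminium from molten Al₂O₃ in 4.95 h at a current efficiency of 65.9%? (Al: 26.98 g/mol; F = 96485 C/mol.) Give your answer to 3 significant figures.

n(Al) = 4.48 / 26.98 = 0.1660 mol
Al³⁺ + 3e⁻ → Al, so n(e⁻) = 3 × 0.1660 = 0.4980 mol
Q = 0.4980 × 96485 / 0.659 = 72910 C
I = Q / t = 72910 / 17820 s = 4.09 A

4.09 A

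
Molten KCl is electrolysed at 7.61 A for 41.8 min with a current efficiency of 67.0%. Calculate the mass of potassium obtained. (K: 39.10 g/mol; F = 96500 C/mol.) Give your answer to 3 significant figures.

5.18 g

Q = 7.61 × 2508 = 19090 C
n(e⁻) = 19090 / 96500 = 0.1978 mol
K⁺ + e⁻ → K, so theoretical m(K) = 0.1978 × 39.10 = 7.734 g
Actual mass = 67.0% × 7.734 = 5.18 g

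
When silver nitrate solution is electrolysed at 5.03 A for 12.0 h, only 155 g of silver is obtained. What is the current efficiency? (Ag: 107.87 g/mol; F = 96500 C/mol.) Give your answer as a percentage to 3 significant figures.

Q = 5.03 × 43200 = 2.173×10^5 C
n(e⁻) = 2.173×10^5 / 96500 = 2.252 mol
Ag⁺ + e⁻ → Ag, so theoretical n(Ag) = 2.252 mol → 242.9 g
Efficiency = 155 / 242.9 = 0.6381 = 63.8%

63.8%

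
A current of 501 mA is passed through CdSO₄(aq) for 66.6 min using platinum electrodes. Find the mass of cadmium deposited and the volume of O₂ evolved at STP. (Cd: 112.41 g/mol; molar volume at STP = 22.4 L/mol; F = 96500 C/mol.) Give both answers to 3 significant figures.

Q = 0.501 × 3996 = 2002 C; n(e⁻) = 2002 / 96500 = 0.02075 mol
Cathode: Cd²⁺ + 2e⁻ → Cd → n(Cd) = 0.02075/2 = 0.01038 mol → 1.17 g
Anode: 2H₂O → O₂ + 4H⁺ + 4e⁻ → n(O₂) = 0.02075/4 = 0.005188 mol → 0.116 L

1.17 g Cd; 0.116 L O₂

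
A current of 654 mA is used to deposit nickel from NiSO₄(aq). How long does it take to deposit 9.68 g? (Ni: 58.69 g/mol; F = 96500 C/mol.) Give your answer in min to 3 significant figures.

n(Ni) = 9.68 / 58.69 = 0.1649 mol
Ni²⁺ + 2e⁻ → Ni, so n(e⁻) = 2 × 0.1649 = 0.3298 mol
Q = 0.3298 × 96500 = 31830 C
t = Q / I = 31830 / 0.654 = 48670 s = 811 min

811 min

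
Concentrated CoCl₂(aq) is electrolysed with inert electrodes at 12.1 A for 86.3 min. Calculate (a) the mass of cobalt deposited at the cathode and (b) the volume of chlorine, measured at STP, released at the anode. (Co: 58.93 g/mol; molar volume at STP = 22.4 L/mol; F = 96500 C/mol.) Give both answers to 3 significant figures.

Q = 12.1 × 5178 = 62650 C; n(e⁻) = 62650 / 96500 = 0.6492 mol
Cathode: Co²⁺ + 2e⁻ → Co → n(Co) = 0.6492/2 = 0.3246 mol → 19.1 g
Anode: 2Cl⁻ → Cl₂ + 2e⁻ → n(Cl₂) = 0.6492/2 = 0.3246 mol → 7.27 L

19.1 g Co; 7.27 L Cl₂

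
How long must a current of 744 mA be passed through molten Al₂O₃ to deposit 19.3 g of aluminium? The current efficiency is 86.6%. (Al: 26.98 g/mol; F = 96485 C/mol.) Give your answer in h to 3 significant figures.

89.3 h

n(Al) = 19.3 / 26.98 = 0.7153 mol
Al³⁺ + 3e⁻ → Al, so n(e⁻) = 3 × 0.7153 = 2.146 mol
Q = 2.146 × 96485 / 0.866 = 2.391×10^5 C
t = Q / I = 2.391×10^5 / 0.744 = 3.214×10^5 s = 89.3 h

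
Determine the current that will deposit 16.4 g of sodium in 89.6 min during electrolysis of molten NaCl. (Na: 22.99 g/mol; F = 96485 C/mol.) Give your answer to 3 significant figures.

12.8 A

n(Na) = 16.4 / 22.99 = 0.7134 mol
Na⁺ + e⁻ → Na, so n(e⁻) = 0.7134 mol
Q = 0.7134 × 96485 = 68830 C
I = Q / t = 68830 / 5376 s = 12.8 A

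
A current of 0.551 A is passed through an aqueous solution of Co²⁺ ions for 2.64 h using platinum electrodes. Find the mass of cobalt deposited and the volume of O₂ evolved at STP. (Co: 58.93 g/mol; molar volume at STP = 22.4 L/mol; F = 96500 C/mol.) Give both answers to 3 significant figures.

1.60 g Co; 0.304 L O₂

Q = 0.551 × 9504 = 5237 C; n(e⁻) = 5237 / 96500 = 0.05427 mol
Cathode: Co²⁺ + 2e⁻ → Co → n(Co) = 0.05427/2 = 0.02714 mol → 1.60 g
Anode: 2H₂O → O₂ + 4H⁺ + 4e⁻ → n(O₂) = 0.05427/4 = 0.01357 mol → 0.304 L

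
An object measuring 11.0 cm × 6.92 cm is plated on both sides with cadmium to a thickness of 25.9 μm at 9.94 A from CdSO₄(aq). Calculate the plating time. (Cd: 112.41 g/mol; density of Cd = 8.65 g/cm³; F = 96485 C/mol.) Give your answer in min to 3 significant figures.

9.82 min

Plated area = 2 × 11.0 × 6.92 = 152.2 cm²
Volume = 152.2 × 25.9×10⁻⁴ cm = 0.3942 cm³
m(Cd) = 0.3942 × 8.65 = 3.410 g
n(Cd) = 3.410 / 112.41 = 0.03034 mol; n(e⁻) = 2 × 0.03034 = 0.06068 mol
Q = 0.06068 × 96485 = 5855 C
t = 5855 / 9.94 = 589.0 s = 9.82 min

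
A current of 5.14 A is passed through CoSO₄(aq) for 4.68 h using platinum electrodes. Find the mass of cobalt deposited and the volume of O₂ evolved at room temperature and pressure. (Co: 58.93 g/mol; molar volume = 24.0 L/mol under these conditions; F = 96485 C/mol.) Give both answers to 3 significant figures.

Q = 5.14 × 16848 = 86600 C; n(e⁻) = 86600 / 96485 = 0.8975 mol
Cathode: Co²⁺ + 2e⁻ → Co → n(Co) = 0.8975/2 = 0.4488 mol → 26.4 g
Anode: 2H₂O → O₂ + 4H⁺ + 4e⁻ → n(O₂) = 0.8975/4 = 0.2244 mol → 5.39 L

26.4 g Co; 5.39 L O₂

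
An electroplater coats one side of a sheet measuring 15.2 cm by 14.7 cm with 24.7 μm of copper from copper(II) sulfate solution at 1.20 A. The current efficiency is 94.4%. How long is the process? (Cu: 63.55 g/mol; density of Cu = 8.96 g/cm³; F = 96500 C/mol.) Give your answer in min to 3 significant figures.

221 min

Plated area = 15.2 × 14.7 = 223.4 cm²
Volume = 223.4 × 24.7×10⁻⁴ cm = 0.5518 cm³
m(Cu) = 0.5518 × 8.96 = 4.944 g
n(Cu) = 4.944 / 63.55 = 0.07780 mol; n(e⁻) = 2 × 0.07780 = 0.1556 mol
Q = 0.1556 × 96500 / 0.944 = 15910 C
t = 15910 / 1.20 = 13260 s = 221 min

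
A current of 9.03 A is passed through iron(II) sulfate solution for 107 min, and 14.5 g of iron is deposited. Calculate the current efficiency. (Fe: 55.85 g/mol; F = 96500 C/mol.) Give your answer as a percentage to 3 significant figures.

86.4%

Q = 9.03 × 6420 = 57970 C
n(e⁻) = 57970 / 96500 = 0.6007 mol
Fe²⁺ + 2e⁻ → Fe, so theoretical n(Fe) = 0.3004 mol → 16.78 g
Efficiency = 14.5 / 16.78 = 0.8641 = 86.4%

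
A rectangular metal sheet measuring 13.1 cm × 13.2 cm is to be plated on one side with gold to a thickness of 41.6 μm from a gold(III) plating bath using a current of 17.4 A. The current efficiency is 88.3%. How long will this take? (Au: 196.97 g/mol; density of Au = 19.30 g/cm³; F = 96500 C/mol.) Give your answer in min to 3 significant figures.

Plated area = 13.1 × 13.2 = 172.9 cm²
Volume = 172.9 × 41.6×10⁻⁴ cm = 0.7193 cm³
m(Au) = 0.7193 × 19.30 = 13.88 g
n(Au) = 13.88 / 196.97 = 0.07047 mol; n(e⁻) = 3 × 0.07047 = 0.2114 mol
Q = 0.2114 × 96500 / 0.883 = 23100 C
t = 23100 / 17.4 = 1328 s = 22.1 min

22.1 min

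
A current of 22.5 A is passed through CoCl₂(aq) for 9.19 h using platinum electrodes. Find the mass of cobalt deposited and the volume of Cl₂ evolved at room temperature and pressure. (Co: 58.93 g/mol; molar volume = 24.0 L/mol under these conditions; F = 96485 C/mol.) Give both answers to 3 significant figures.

227 g Co; 92.6 L Cl₂

Q = 22.5 × 33084 = 7.444×10^5 C; n(e⁻) = 7.444×10^5 / 96485 = 7.715 mol
Cathode: Co²⁺ + 2e⁻ → Co → n(Co) = 7.715/2 = 3.858 mol → 227 g
Anode: 2Cl⁻ → Cl₂ + 2e⁻ → n(Cl₂) = 7.715/2 = 3.858 mol → 92.6 L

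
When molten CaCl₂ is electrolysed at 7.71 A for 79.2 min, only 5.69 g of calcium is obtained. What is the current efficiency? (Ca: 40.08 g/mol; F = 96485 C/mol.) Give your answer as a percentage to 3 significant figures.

Q = 7.71 × 4752 = 36640 C
n(e⁻) = 36640 / 96485 = 0.3797 mol
Ca²⁺ + 2e⁻ → Ca, so theoretical n(Ca) = 0.1899 mol → 7.611 g
Efficiency = 5.69 / 7.611 = 0.7476 = 74.8%

74.8%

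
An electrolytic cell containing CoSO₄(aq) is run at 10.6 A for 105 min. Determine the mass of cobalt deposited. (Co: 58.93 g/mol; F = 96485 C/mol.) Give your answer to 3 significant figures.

Q = It = 10.6 × 6300 = 66780 C
n(e⁻) = Q/F = 66780/96485 = 0.6921 mol
Co²⁺ + 2e⁻ → Co, so n(Co) = 0.6921 / 2 = 0.3461 mol
m = 0.3461 × 58.93 = 20.4 g

20.4 g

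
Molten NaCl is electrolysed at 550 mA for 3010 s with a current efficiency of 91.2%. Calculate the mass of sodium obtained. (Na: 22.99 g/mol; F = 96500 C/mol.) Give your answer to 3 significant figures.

0.360 g

Q = 0.550 × 3010 = 1656 C
n(e⁻) = 1656 / 96500 = 0.01716 mol
Na⁺ + e⁻ → Na, so theoretical m(Na) = 0.01716 × 22.99 = 0.3945 g
Actual mass = 91.2% × 0.3945 = 0.360 g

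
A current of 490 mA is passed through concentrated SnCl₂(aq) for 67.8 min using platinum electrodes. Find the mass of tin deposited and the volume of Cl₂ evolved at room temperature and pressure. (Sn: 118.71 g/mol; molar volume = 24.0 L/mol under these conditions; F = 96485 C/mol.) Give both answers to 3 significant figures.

Q = 0.490 × 4068 = 1993 C; n(e⁻) = 1993 / 96485 = 0.02066 mol
Cathode: Sn²⁺ + 2e⁻ → Sn → n(Sn) = 0.02066/2 = 0.01033 mol → 1.23 g
Anode: 2Cl⁻ → Cl₂ + 2e⁻ → n(Cl₂) = 0.02066/2 = 0.01033 mol → 0.248 L

1.23 g Sn; 0.248 L Cl₂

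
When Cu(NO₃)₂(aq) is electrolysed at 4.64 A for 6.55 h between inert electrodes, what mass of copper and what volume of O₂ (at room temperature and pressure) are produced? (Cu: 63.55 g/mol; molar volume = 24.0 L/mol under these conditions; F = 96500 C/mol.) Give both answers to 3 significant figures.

Q = 4.64 × 23580 = 1.094×10^5 C; n(e⁻) = 1.094×10^5 / 96500 = 1.134 mol
Cathode: Cu²⁺ + 2e⁻ → Cu → n(Cu) = 1.134/2 = 0.5670 mol → 36.0 g
Anode: 2H₂O → O₂ + 4H⁺ + 4e⁻ → n(O₂) = 1.134/4 = 0.2835 mol → 6.80 L

36.0 g Cu; 6.80 L O₂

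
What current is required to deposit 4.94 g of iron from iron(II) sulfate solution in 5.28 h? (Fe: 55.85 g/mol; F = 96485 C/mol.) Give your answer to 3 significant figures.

n(Fe) = 4.94 / 55.85 = 0.08845 mol
Fe²⁺ + 2e⁻ → Fe, so n(e⁻) = 2 × 0.08845 = 0.1769 mol
Q = 0.1769 × 96485 = 17070 C
I = Q / t = 17070 / 19008 s = 0.898 A

0.898 A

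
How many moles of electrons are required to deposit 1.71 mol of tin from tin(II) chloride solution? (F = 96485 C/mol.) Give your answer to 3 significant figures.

3.42 mol

Sn²⁺ + 2e⁻ → Sn, so n(e⁻) = 2 × 1.71 = 3.420 mol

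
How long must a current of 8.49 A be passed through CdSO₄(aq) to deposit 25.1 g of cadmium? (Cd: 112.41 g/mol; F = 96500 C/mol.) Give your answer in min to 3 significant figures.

n(Cd) = 25.1 / 112.41 = 0.2233 mol
Cd²⁺ + 2e⁻ → Cd, so n(e⁻) = 2 × 0.2233 = 0.4466 mol
Q = 0.4466 × 96500 = 43100 C
t = Q / I = 43100 / 8.49 = 5077 s = 84.6 min

84.6 min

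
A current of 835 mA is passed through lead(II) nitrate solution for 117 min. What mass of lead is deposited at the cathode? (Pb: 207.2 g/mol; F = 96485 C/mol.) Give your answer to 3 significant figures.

6.29 g

Q = It = 0.835 × 7020 = 5862 C
n(e⁻) = Q/F = 5862/96485 = 0.06076 mol
Pb²⁺ + 2e⁻ → Pb, so n(Pb) = 0.06076 / 2 = 0.03038 mol
m = 0.03038 × 207.2 = 6.29 g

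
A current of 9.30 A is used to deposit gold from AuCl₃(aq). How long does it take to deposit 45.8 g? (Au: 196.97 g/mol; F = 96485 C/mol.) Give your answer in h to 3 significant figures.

2.01 h

n(Au) = 45.8 / 196.97 = 0.2325 mol
Au³⁺ + 3e⁻ → Au, so n(e⁻) = 3 × 0.2325 = 0.6975 mol
Q = 0.6975 × 96485 = 67300 C
t = Q / I = 67300 / 9.30 = 7237 s = 2.01 h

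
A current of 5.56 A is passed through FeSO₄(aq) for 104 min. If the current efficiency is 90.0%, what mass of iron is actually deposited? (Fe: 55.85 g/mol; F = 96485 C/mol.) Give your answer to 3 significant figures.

9.04 g

Q = 5.56 × 6240 = 34690 C
n(e⁻) = 34690 / 96485 = 0.3595 mol
Fe²⁺ + 2e⁻ → Fe, so theoretical m(Fe) = 0.1798 × 55.85 = 10.04 g
Actual mass = 90.0% × 10.04 = 9.04 g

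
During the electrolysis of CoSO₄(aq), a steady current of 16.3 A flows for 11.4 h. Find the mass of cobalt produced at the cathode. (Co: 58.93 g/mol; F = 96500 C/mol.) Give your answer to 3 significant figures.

Q = It = 16.3 × 41040 = 6.690×10^5 C
n(e⁻) = Q/F = 6.690×10^5/96500 = 6.933 mol
Co²⁺ + 2e⁻ → Co, so n(Co) = 6.933 / 2 = 3.467 mol
m = 3.467 × 58.93 = 204 g

204 g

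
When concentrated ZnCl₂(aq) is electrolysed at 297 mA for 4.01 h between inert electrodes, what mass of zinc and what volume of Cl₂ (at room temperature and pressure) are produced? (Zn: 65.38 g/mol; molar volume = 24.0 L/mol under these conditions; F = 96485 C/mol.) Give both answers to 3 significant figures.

Q = 0.297 × 14436 = 4287 C; n(e⁻) = 4287 / 96485 = 0.04443 mol
Cathode: Zn²⁺ + 2e⁻ → Zn → n(Zn) = 0.04443/2 = 0.02222 mol → 1.45 g
Anode: 2Cl⁻ → Cl₂ + 2e⁻ → n(Cl₂) = 0.04443/2 = 0.02222 mol → 0.533 L

1.45 g Zn; 0.533 L Cl₂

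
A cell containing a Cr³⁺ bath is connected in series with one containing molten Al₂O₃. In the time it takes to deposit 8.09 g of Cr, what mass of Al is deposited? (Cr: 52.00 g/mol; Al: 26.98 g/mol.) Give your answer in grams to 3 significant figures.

4.20 g

n(Cr) = 8.09 / 52.00 = 0.1556 mol
Cr³⁺ + 3e⁻ → Cr, so n(e⁻) = 3 × 0.1556 = 0.4668 mol
Same current for the same time ⇒ same n(e⁻) = 0.4668 mol in both cells.
Al³⁺ + 3e⁻ → Al, so n(Al) = 0.4668 / 3 = 0.1556 mol
m(Al) = 0.1556 × 26.98 = 4.20 g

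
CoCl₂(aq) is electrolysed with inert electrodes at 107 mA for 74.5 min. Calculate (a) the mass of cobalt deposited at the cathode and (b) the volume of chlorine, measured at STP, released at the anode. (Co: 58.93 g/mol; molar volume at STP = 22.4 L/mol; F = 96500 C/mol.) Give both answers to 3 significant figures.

0.146 g Co; 0.0555 L Cl₂

Q = 0.107 × 4470 = 478.3 C; n(e⁻) = 478.3 / 96500 = 0.004956 mol
Cathode: Co²⁺ + 2e⁻ → Co → n(Co) = 0.004956/2 = 0.002478 mol → 0.146 g
Anode: 2Cl⁻ → Cl₂ + 2e⁻ → n(Cl₂) = 0.004956/2 = 0.002478 mol → 0.0555 L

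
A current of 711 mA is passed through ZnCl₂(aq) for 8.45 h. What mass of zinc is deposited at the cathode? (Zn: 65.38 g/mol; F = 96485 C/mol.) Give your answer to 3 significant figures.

Q = 0.711 A × 30420 s = 21630 C
n(e⁻) = 21630 / 96485 = 0.2242 mol
Zn²⁺ + 2e⁻ → Zn, so n(Zn) = 0.2242 / 2 = 0.1121 mol
m = 0.1121 × 65.38 = 7.33 g

7.33 g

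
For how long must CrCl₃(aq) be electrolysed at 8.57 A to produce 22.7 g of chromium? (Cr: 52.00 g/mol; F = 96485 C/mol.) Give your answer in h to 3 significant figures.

n(Cr) = 22.7 / 52.00 = 0.4365 mol
Cr³⁺ + 3e⁻ → Cr, so n(e⁻) = 3 × 0.4365 = 1.310 mol
Q = 1.310 × 96485 = 1.264×10^5 C
t = Q / I = 1.264×10^5 / 8.57 = 14750 s = 4.10 h

4.10 h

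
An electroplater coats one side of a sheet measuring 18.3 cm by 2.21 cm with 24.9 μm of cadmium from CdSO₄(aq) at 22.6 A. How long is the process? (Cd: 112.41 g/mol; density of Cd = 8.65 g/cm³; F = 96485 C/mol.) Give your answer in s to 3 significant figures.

Plated area = 18.3 × 2.21 = 40.44 cm²
Volume = 40.44 × 24.9×10⁻⁴ cm = 0.1007 cm³
m(Cd) = 0.1007 × 8.65 = 0.8711 g
n(Cd) = 0.8711 / 112.41 = 0.007749 mol; n(e⁻) = 2 × 0.007749 = 0.01550 mol
Q = 0.01550 × 96485 = 1496 C
t = 1496 / 22.6 = 66.19 s

66.2 s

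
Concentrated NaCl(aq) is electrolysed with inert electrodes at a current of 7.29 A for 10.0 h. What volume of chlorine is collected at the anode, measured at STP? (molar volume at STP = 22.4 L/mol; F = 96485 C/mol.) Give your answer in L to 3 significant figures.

30.5 L

Q = It = 7.29 × 36000 = 2.624×10^5 C
Moles of electrons = 2.624×10^5 / 96485 = 2.720 mol
2Cl⁻ → Cl₂ + 2e⁻, so n(Cl₂) = 2.720 / 2 = 1.360 mol
V = 1.360 × 22.4 = 30.46 L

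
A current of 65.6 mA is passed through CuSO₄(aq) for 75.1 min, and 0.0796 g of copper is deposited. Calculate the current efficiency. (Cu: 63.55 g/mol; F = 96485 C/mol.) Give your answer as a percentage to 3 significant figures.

Q = 0.0656 × 4506 = 295.6 C
n(e⁻) = 295.6 / 96485 = 0.003064 mol
Cu²⁺ + 2e⁻ → Cu, so theoretical n(Cu) = 0.001532 mol → 0.09736 g
Efficiency = 0.0796 / 0.09736 = 0.8176 = 81.8%

81.8%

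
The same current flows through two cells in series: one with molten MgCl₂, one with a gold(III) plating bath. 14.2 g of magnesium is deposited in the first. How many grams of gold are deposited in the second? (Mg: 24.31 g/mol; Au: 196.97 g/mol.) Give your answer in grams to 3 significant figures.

n(Mg) = 14.2 / 24.31 = 0.5841 mol
Mg²⁺ + 2e⁻ → Mg, so n(e⁻) = 2 × 0.5841 = 1.168 mol
Since the cells are in series, n(e⁻) in the Au cell is also 1.168 mol.
Au³⁺ + 3e⁻ → Au, so n(Au) = 1.168 / 3 = 0.3893 mol
m(Au) = 0.3893 × 196.97 = 76.7 g

76.7 g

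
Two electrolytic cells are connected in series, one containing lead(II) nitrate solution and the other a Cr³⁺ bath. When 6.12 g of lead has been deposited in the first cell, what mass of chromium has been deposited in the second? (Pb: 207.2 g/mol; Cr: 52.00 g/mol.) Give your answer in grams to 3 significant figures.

1.02 g

n(Pb) = 6.12 / 207.2 = 0.02954 mol
Pb²⁺ + 2e⁻ → Pb, so n(e⁻) = 2 × 0.02954 = 0.05908 mol
Same current for the same time ⇒ same n(e⁻) = 0.05908 mol in both cells.
Cr³⁺ + 3e⁻ → Cr, so n(Cr) = 0.05908 / 3 = 0.01969 mol
m(Cr) = 0.01969 × 52.00 = 1.02 g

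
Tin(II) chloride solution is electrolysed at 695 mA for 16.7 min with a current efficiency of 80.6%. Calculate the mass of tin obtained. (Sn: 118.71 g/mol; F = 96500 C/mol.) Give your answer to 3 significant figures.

0.345 g

Q = 0.695 × 1002 = 696.4 C
n(e⁻) = 696.4 / 96500 = 0.007217 mol
Sn²⁺ + 2e⁻ → Sn, so theoretical m(Sn) = 0.003609 × 118.71 = 0.4284 g
Actual mass = 80.6% × 0.4284 = 0.345 g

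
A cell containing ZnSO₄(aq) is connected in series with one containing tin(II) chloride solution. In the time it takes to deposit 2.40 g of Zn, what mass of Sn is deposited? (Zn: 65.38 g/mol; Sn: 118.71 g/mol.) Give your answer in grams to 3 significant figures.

n(Zn) = 2.40 / 65.38 = 0.03671 mol
Zn²⁺ + 2e⁻ → Zn, so n(e⁻) = 2 × 0.03671 = 0.07342 mol
Since the cells are in series, n(e⁻) in the Sn cell is also 0.07342 mol.
Sn²⁺ + 2e⁻ → Sn, so n(Sn) = 0.07342 / 2 = 0.03671 mol
m(Sn) = 0.03671 × 118.71 = 4.36 g

4.36 g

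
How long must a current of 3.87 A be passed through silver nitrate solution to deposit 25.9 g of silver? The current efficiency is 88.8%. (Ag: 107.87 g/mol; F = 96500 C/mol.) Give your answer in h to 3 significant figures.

1.87 h

n(Ag) = 25.9 / 107.87 = 0.2401 mol
Ag⁺ + e⁻ → Ag, so n(e⁻) = 0.2401 mol
Q = 0.2401 × 96500 / 0.888 = 26090 C
t = Q / I = 26090 / 3.87 = 6742 s = 1.87 h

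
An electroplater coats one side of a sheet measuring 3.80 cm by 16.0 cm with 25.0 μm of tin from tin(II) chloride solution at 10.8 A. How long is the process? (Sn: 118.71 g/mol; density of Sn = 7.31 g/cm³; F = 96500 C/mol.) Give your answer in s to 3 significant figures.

167 s

Plated area = 3.80 × 16.0 = 60.80 cm²
Volume = 60.80 × 25.0×10⁻⁴ cm = 0.1520 cm³
m(Sn) = 0.1520 × 7.31 = 1.111 g
n(Sn) = 1.111 / 118.71 = 0.009359 mol; n(e⁻) = 2 × 0.009359 = 0.01872 mol
Q = 0.01872 × 96500 = 1806 C
t = 1806 / 10.8 = 167.2 s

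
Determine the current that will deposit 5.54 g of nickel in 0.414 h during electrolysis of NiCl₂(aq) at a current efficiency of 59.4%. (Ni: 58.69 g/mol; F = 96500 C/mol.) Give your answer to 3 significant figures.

n(Ni) = 5.54 / 58.69 = 0.09439 mol
Ni²⁺ + 2e⁻ → Ni, so n(e⁻) = 2 × 0.09439 = 0.1888 mol
Q = 0.1888 × 96500 / 0.594 = 30670 C
I = Q / t = 30670 / 1490.4 s = 20.6 A

20.6 A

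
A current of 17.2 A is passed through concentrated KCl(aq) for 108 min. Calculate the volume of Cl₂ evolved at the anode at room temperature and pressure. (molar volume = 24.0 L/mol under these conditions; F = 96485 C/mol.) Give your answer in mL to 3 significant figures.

Q = 17.2 A × 6480 s = 1.115×10^5 C
Moles of electrons = 1.115×10^5 / 96485 = 1.156 mol
2Cl⁻ → Cl₂ + 2e⁻, so n(Cl₂) = 1.156 / 2 = 0.5780 mol
V = 0.5780 × 24.0 = 13.87 L
= 13900 mL

13900 mL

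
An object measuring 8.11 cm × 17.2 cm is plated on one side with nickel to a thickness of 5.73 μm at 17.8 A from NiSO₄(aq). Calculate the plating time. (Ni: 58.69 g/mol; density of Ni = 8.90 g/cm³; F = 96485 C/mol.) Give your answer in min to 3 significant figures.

Plated area = 8.11 × 17.2 = 139.5 cm²
Volume = 139.5 × 5.73×10⁻⁴ cm = 0.07993 cm³
m(Ni) = 0.07993 × 8.90 = 0.7114 g
n(Ni) = 0.7114 / 58.69 = 0.01212 mol; n(e⁻) = 2 × 0.01212 = 0.02424 mol
Q = 0.02424 × 96485 = 2339 C
t = 2339 / 17.8 = 131.4 s = 2.19 min

2.19 min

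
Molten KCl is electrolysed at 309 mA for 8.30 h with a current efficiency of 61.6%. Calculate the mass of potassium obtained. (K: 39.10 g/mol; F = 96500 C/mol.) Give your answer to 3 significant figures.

Q = 0.309 × 29880 = 9233 C
n(e⁻) = 9233 / 96500 = 0.09568 mol
K⁺ + e⁻ → K, so theoretical m(K) = 0.09568 × 39.10 = 3.741 g
Actual mass = 61.6% × 3.741 = 2.30 g

2.30 g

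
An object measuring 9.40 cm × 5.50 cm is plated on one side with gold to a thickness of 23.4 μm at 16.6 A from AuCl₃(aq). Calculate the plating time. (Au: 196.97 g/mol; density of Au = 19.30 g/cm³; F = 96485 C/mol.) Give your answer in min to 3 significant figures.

3.44 min

Plated area = 9.40 × 5.50 = 51.70 cm²
Volume = 51.70 × 23.4×10⁻⁴ cm = 0.1210 cm³
m(Au) = 0.1210 × 19.30 = 2.335 g
n(Au) = 2.335 / 196.97 = 0.01185 mol; n(e⁻) = 3 × 0.01185 = 0.03555 mol
Q = 0.03555 × 96485 = 3430 C
t = 3430 / 16.6 = 206.6 s = 3.44 min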